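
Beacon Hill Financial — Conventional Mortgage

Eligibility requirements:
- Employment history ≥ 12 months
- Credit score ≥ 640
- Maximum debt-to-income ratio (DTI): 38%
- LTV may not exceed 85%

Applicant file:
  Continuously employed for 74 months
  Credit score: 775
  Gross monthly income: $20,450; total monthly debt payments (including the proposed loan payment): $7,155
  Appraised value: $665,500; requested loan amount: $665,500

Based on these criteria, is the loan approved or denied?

Denied

Employment 74 ≥ 12 months
Credit score 775 ≥ 640 (meets)
DTI: 7,155 ÷ 20,450 = 35%, within the 38% cap
LTV = 665,500/665,500 = 100% > 85%
Fails on LTV.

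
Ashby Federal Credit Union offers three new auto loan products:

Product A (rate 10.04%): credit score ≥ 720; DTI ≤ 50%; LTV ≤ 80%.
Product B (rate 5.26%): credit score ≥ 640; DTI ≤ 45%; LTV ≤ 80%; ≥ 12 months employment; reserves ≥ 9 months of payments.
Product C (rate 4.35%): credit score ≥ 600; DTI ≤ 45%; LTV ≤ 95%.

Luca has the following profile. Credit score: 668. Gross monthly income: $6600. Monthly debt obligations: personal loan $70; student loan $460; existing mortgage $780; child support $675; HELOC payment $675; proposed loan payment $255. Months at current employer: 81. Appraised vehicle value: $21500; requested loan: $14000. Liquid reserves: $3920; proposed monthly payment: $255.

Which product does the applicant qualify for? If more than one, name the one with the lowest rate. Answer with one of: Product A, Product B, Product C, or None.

Product C

Total debts = (70 + 460 + 780 + 675 + 675 + 255) = 2,915; DTI = 2,915/6,600 = 44.2%.
LTV = 14,000/21,500 = 65.1%.
Reserves = 3,920/255 = 15.4 months.
Product A: score 668 < 720; DTI 44.2% ≤ 50%; LTV 65.1% ≤ 80% → does not qualify.
Product B: score 668 ≥ 640; DTI 44.2% ≤ 45%; LTV 65.1% ≤ 80%; employment 81 ≥ 12 mo; reserves 15.4 ≥ 9 mo → qualifies.
Product C: score 668 ≥ 600; DTI 44.2% ≤ 45%; LTV 65.1% ≤ 95% → qualifies.
Qualifying: Product B, Product C. Lowest rate is 4.35% → Product C.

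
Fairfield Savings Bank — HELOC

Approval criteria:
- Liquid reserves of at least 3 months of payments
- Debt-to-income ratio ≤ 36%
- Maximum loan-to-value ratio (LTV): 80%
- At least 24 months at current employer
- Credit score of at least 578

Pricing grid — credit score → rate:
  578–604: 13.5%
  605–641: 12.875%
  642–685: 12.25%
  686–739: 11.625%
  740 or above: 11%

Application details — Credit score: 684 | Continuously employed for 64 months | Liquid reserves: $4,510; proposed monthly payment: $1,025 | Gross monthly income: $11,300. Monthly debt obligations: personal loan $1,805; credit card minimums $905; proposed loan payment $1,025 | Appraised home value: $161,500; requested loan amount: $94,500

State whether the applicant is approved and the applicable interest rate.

Credit score 684 ≥ 578 (meets minimum)
Loan-to-value = 94,500/161,500 = 58.5% — pass (80% max)
Liquid reserves cover 4,510/1,025 = 4.4 months — ≥ 3 required
Employment 64 ≥ 24 months
Total monthly debts = (1,805 + 905 + 1,025) = 3,735. DTI: 3,735 ÷ 11,300 = 33.1%, within the 36% cap
All requirements met. Score 684 falls in the 642–685 tier → 12.25%.

Approved at 12.25%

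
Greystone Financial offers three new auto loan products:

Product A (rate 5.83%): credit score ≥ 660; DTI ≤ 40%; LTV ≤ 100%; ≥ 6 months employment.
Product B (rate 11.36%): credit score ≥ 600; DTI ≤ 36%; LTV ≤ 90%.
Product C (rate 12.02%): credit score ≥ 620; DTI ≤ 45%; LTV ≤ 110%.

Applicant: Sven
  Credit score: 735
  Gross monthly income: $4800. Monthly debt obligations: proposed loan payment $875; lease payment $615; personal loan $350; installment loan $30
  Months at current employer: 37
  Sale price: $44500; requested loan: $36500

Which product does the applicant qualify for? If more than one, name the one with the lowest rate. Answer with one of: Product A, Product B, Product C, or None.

Product A

Total debts = (875 + 615 + 350 + 30) = 1,870; DTI = 1,870/4,800 = 39%.
LTV = 36,500/44,500 = 82%.
Product A: score 735 ≥ 660; DTI 39% ≤ 40%; LTV 82% ≤ 100%; employment 37 ≥ 6 mo → qualifies.
Product B: score 735 ≥ 600; DTI 39% > 36%; LTV 82% ≤ 90% → does not qualify.
Product C: score 735 ≥ 620; DTI 39% ≤ 45%; LTV 82% ≤ 110% → qualifies.
Qualifying: Product A, Product C. Lowest rate is 5.83% → Product A.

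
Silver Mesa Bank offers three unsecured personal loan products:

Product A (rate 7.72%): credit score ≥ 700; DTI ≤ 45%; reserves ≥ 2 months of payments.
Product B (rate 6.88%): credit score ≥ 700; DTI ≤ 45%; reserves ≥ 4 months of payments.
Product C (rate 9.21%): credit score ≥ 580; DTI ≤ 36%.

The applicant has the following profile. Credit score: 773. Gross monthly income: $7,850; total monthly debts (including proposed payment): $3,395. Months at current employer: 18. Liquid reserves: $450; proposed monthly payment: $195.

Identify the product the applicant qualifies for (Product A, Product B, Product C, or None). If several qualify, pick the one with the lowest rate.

Product A

DTI = 3,395/7,850 = 43.2%.
Reserves = 450/195 = 2.3 months.
Product A: score 773 ≥ 700; DTI 43.2% ≤ 45%; reserves 2.3 ≥ 2 mo → qualifies.
Product B: score 773 ≥ 700; DTI 43.2% ≤ 45%; reserves 2.3 < 4 mo → does not qualify.
Product C: score 773 ≥ 580; DTI 43.2% > 36% → does not qualify.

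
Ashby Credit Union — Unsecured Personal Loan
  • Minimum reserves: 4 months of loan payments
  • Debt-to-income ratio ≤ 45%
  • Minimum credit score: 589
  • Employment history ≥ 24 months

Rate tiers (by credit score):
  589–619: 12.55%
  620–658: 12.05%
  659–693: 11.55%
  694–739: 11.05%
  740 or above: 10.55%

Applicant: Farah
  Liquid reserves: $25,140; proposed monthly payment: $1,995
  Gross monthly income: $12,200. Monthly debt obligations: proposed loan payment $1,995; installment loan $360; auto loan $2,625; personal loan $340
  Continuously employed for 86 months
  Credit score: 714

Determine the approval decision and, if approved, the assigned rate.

Approved at 11.05%

Credit score 714 ≥ 589 (meets minimum)
Total monthly debts = (1,995 + 360 + 2,625 + 340) = 5,320. DTI: 5,320 ÷ 12,200 = 43.6%, within the 45% cap
Employment 86 ≥ 24 months
Reserves = 25,140/1,995 = 12.6 months ≥ 4
All requirements met. Score 714 falls in the 694–739 tier → 11.05%.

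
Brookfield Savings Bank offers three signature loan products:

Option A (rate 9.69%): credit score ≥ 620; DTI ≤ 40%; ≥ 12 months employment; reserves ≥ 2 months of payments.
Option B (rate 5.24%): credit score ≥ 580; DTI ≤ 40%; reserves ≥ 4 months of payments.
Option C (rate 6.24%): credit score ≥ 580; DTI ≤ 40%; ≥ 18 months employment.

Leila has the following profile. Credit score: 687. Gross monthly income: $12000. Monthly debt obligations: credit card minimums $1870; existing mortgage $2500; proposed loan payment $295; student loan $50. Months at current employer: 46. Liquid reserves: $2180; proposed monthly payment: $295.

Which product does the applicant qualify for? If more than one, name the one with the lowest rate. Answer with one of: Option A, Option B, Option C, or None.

Total debts = (1,870 + 2,500 + 295 + 50) = 4,715; DTI = 4,715/12,000 = 39.3%.
Reserves = 2,180/295 = 7.4 months.
Option A: score 687 ≥ 620; DTI 39.3% ≤ 40%; employment 46 ≥ 12 mo; reserves 7.4 ≥ 2 mo → qualifies.
Option B: score 687 ≥ 580; DTI 39.3% ≤ 40%; reserves 7.4 ≥ 4 mo → qualifies.
Option C: score 687 ≥ 580; DTI 39.3% ≤ 40%; employment 46 ≥ 18 mo → qualifies.
Qualifying: Option A, Option B, Option C. Lowest rate is 5.24% → Option B.

Option B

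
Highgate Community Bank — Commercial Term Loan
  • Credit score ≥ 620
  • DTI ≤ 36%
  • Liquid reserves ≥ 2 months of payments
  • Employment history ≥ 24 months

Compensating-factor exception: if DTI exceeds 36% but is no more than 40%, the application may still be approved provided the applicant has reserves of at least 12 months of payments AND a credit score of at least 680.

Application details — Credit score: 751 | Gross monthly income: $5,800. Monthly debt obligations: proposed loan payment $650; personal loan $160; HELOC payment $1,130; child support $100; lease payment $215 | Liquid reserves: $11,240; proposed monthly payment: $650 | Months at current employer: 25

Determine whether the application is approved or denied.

Credit score 751 ≥ 620 (meets base)
Total debts = (650 + 160 + 1,130 + 100 + 215) = 2,255. DTI = 2,255/5,800 = 38.9% > 36% — standard DTI limit exceeded.
Liquid reserves cover 11,240/650 = 17.3 months — ≥ 2 required
Employment 25 ≥ 24 months
DTI 38.9% is within the 36%–40% exception band; checking compensating factors.
Override check — reserves: 17.3 mo (ok); score: 751 (ok).
Both compensating conditions met → exception applies.

Approved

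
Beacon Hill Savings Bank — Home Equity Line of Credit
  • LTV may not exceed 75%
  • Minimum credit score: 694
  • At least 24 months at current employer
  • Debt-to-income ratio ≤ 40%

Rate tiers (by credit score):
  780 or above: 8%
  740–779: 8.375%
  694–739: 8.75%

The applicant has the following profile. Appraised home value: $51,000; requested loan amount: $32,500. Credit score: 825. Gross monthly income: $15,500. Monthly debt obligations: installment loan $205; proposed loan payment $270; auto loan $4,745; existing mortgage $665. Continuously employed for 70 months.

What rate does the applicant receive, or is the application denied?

Credit score 825 ≥ 694 (meets minimum)
Total monthly debts = (205 + 270 + 4,745 + 665) = 5,885. Debt-to-income = 5,885/15,500 = 38% — meets 40% limit
LTV: 32,500 ÷ 51,000 = 63.7%, within 75% cap
Employment 70 ≥ 24 months
All requirements met. Score 825 falls in the 780 or above tier → 8%.

Approved at 8%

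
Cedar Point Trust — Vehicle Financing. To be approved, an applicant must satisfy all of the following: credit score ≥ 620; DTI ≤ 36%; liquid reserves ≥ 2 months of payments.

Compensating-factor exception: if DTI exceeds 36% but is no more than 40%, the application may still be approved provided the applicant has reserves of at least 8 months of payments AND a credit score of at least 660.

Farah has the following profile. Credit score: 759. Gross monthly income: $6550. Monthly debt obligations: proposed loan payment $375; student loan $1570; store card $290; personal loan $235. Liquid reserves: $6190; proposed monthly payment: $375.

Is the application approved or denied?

Approved

Credit score 759 ≥ 620 (meets base)
Total debts = (375 + 1,570 + 290 + 235) = 2,470. DTI: 2,470 ÷ 6,550 = 37.7%, over the 36% base limit.
Liquid reserves cover 6,190/375 = 16.5 months — ≥ 2 required
37.7% falls in the override range (36%–40%), so the compensating-factor test applies.
Override check — reserves: 16.5 mo (ok); score: 759 (ok).
Both compensating conditions met → exception applies.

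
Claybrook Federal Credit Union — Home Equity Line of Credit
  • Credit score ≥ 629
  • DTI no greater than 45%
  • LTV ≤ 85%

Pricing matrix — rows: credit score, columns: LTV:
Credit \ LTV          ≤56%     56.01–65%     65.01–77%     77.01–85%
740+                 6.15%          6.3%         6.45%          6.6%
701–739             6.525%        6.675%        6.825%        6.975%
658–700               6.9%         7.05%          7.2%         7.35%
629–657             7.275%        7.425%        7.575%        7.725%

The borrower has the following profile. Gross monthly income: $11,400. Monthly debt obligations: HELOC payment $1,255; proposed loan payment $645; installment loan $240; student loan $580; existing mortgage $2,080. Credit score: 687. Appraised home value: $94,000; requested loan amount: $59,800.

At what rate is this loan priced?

7.05%

Credit score 687 ≥ 629; Total monthly debts = (1,255 + 645 + 240 + 580 + 2,080) = 4,800. Debt-to-income = 4,800/11,400 = 42.1% — meets 45% limit
LTV: 59,800 ÷ 94,000 = 63.6%, within 85% cap
Score 687 is in the 658–700 band; LTV 63.6% is in the 56.01–65% band → 7.05%.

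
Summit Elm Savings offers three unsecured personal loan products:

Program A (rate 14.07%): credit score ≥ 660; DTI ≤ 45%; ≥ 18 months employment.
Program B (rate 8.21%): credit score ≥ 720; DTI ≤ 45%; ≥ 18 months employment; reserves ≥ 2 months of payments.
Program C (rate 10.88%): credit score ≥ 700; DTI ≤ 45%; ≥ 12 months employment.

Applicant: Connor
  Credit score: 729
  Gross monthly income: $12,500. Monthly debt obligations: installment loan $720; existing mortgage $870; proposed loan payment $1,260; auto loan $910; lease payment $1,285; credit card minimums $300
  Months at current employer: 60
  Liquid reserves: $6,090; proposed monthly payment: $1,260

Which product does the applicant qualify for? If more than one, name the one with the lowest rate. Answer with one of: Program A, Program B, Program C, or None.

Program B

Total debts = (720 + 870 + 1,260 + 910 + 1,285 + 300) = 5,345; DTI = 5,345/12,500 = 42.8%.
Reserves = 6,090/1,260 = 4.8 months.
Program A: score 729 ≥ 660; DTI 42.8% ≤ 45%; employment 60 ≥ 18 mo → qualifies.
Program B: score 729 ≥ 720; DTI 42.8% ≤ 45%; employment 60 ≥ 18 mo; reserves 4.8 ≥ 2 mo → qualifies.
Program C: score 729 ≥ 700; DTI 42.8% ≤ 45%; employment 60 ≥ 12 mo → qualifies.
Qualifying: Program A, Program B, Program C. Lowest rate is 8.21% → Program B.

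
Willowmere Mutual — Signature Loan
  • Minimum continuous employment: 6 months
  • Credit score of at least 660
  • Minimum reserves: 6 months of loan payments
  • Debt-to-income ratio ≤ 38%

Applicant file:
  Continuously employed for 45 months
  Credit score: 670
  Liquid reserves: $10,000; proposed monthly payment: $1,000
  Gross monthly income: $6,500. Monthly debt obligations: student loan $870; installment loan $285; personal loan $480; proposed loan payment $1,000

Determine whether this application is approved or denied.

Employment 45 ≥ 6 months
Credit score 670 ≥ 660 (meets)
Liquid reserves cover 10,000/1,000 = 10.0 months — ≥ 6 required
Total monthly debts = (870 + 285 + 480 + 1,000) = 2,635. Debt-to-income = 2,635/6,500 = 40.5% — over 38% limit
Fails on DTI.

Denied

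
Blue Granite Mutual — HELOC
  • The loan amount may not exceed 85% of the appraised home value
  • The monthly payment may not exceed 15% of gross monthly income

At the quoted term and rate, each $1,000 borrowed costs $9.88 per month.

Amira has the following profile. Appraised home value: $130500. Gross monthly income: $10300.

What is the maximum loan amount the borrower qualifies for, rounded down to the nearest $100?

$110,900

Payment cap: 15% × $10,300 = $1,545/month.
At $9.88 per $1,000, that supports 1,545/9.88 × 1,000 ≈ $156,376 → $156,300.
LTV cap: 85% × $130,500 = $110,925 → $110,900.
Binding constraint: loan-to-value.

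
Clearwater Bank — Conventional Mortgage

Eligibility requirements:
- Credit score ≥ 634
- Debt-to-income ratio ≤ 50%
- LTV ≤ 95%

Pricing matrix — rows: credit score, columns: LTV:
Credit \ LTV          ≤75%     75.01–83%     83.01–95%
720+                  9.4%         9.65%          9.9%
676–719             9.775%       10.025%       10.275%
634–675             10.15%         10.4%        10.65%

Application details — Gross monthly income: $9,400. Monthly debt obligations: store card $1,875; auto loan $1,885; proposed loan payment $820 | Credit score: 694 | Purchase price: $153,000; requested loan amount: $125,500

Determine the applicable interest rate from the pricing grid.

10.025%

Credit score 694 ≥ 634; Total monthly debts = (1,875 + 1,885 + 820) = 4,580. DTI: 4,580 ÷ 9,400 = 48.7%, within the 50% cap
Loan-to-value = 125,500/153,000 = 82% — pass (95% max)
Score 694 is in the 676–719 band; LTV 82% is in the 75.01–83% band → 10.025%.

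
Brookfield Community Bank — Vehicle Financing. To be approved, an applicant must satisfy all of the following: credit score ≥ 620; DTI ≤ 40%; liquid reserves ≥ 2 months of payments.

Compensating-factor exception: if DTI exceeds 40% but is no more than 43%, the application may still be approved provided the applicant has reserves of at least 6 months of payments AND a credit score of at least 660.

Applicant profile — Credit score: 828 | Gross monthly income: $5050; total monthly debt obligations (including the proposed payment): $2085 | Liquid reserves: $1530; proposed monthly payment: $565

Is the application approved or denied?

Credit score 828 ≥ 620 (meets base)
DTI: 2,085 ÷ 5,050 = 41.3%, over the 40% base limit.
Reserves: 1,530 ÷ 565 = 2.7 months (meets 2-month minimum)
41.3% falls in the override range (40%–43%), so the compensating-factor test applies.
Override check — reserves: 2.7 mo (short of 6); score: 828 (ok).
Override conditions not both satisfied; exception does not apply.

Denied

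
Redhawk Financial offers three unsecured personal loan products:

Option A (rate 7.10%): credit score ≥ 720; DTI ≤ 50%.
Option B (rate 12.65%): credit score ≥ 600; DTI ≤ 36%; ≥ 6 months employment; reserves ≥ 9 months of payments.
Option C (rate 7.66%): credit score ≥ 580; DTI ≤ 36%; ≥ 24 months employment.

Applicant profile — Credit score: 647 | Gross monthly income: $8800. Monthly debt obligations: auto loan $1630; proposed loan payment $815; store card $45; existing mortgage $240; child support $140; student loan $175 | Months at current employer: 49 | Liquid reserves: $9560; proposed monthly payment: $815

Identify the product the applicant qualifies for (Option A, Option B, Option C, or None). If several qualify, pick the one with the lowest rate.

Total debts = (1,630 + 815 + 45 + 240 + 140 + 175) = 3,045; DTI = 3,045/8,800 = 34.6%.
Reserves = 9,560/815 = 11.7 months.
Option A: score 647 < 720; DTI 34.6% ≤ 50% → does not qualify.
Option B: score 647 ≥ 600; DTI 34.6% ≤ 36%; employment 49 ≥ 6 mo; reserves 11.7 ≥ 9 mo → qualifies.
Option C: score 647 ≥ 580; DTI 34.6% ≤ 36%; employment 49 ≥ 24 mo → qualifies.
Qualifying: Option B, Option C. Lowest rate is 7.66% → Option C.

Option C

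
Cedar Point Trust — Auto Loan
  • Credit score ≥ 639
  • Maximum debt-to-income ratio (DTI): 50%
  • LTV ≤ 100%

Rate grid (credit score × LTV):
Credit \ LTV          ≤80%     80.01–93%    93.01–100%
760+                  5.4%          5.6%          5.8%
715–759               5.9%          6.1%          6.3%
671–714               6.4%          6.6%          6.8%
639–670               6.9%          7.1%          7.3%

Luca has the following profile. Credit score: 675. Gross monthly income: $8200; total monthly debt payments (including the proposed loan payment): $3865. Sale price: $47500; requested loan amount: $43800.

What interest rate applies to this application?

Credit score 675 ≥ 639; Debt-to-income = 3,865/8,200 = 47.1% — meets 50% limit
Loan-to-value = 43,800/47,500 = 92.2% — pass (100% max)
Score 675 is in the 671–714 band; LTV 92.2% is in the 80.01–93% band → 6.6%.

6.6%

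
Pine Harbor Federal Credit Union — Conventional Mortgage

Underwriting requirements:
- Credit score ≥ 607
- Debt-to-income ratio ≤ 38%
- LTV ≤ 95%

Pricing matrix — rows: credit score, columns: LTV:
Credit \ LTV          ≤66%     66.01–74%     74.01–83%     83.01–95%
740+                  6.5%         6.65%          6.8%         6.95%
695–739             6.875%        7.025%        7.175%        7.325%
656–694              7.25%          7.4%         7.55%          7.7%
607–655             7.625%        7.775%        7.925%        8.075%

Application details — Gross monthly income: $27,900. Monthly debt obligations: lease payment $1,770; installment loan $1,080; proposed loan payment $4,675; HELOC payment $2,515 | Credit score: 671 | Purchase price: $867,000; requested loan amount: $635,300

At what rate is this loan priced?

7.4%

Credit score 671 ≥ 607; Total monthly debts = (1,770 + 1,080 + 4,675 + 2,515) = 10,040. DTI = 10,040/27,900 = 36% ≤ 38%
LTV = 635,300/867,000 = 73.3% ≤ 95%
Row: 671 falls in 656–694. Column: 73.3% falls in 66.01–74%. Rate = 7.4%.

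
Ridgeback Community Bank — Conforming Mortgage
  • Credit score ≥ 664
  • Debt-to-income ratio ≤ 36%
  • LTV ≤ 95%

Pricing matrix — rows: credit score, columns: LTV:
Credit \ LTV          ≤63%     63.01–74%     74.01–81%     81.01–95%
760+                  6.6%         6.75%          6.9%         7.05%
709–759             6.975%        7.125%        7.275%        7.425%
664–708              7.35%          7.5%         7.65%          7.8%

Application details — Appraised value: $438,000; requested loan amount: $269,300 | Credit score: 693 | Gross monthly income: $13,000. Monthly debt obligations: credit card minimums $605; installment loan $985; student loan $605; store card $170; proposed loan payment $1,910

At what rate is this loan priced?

7.35%

Credit score 693 ≥ 664; Total monthly debts = (605 + 985 + 605 + 170 + 1,910) = 4,275. DTI: 4,275 ÷ 13,000 = 32.9%, within the 36% cap
LTV = 269,300/438,000 = 61.5% ≤ 95%
Row: 693 falls in 664–708. Column: 61.5% falls in ≤63%. Rate = 7.35%.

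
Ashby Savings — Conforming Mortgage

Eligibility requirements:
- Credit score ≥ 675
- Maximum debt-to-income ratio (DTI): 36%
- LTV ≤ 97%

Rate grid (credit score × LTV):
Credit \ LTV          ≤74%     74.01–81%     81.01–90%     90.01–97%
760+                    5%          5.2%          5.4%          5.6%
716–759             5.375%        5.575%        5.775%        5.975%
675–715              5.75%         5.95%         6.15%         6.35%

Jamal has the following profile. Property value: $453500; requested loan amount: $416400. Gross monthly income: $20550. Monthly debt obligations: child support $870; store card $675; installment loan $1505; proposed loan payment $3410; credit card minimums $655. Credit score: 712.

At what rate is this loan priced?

Credit score 712 ≥ 675; Total monthly debts = (870 + 675 + 1,505 + 3,410 + 655) = 7,115. DTI = 7,115/20,550 = 34.6% ≤ 36%
Loan-to-value = 416,400/453,500 = 91.8% — pass (97% max)
Score 712 is in the 675–715 band; LTV 91.8% is in the 90.01–97% band → 6.35%.

6.35%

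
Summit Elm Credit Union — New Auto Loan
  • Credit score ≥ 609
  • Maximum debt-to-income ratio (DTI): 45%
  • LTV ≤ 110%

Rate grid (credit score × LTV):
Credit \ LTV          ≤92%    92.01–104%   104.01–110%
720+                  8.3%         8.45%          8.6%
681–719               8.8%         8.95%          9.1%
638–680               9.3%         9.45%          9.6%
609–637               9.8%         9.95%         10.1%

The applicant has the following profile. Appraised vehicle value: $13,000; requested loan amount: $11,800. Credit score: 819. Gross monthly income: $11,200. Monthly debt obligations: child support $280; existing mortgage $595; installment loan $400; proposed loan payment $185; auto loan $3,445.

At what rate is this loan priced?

Credit score 819 ≥ 609; Total monthly debts = (280 + 595 + 400 + 185 + 3,445) = 4,905. DTI: 4,905 ÷ 11,200 = 43.8%, within the 45% cap
Loan-to-value = 11,800/13,000 = 90.8% — pass (110% max)
Score 819 is in the 720+ band; LTV 90.8% is in the ≤92% band → 8.3%.

8.3%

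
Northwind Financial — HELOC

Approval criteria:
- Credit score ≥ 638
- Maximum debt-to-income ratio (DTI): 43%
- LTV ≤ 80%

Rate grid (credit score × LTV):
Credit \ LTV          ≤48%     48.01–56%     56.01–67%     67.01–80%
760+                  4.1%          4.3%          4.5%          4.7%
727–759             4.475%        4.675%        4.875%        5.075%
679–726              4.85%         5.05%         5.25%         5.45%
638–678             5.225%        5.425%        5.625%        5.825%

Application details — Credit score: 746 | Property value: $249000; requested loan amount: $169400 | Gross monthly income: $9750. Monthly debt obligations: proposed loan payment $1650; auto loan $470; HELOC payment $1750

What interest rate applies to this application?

5.075%

Credit score 746 ≥ 638; Total monthly debts = (1,650 + 470 + 1,750) = 3,870. DTI: 3,870 ÷ 9,750 = 39.7%, within the 43% cap
Loan-to-value = 169,400/249,000 = 68% — pass (80% max)
Score 746 is in the 727–759 band; LTV 68% is in the 67.01–80% band → 5.075%.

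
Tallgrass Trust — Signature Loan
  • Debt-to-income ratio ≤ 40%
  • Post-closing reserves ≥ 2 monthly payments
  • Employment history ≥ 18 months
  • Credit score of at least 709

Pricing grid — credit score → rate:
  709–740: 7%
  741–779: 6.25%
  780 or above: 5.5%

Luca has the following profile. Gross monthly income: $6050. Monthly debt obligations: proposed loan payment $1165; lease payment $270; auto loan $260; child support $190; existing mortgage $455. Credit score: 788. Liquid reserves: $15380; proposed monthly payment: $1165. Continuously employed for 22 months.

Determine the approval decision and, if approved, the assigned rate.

Approved at 5.5%

Credit score 788 ≥ 709 (meets minimum)
Employment 22 ≥ 18 months
Total monthly debts = (1,165 + 270 + 260 + 190 + 455) = 2,340. Debt-to-income = 2,340/6,050 = 38.7% — meets 40% limit
Reserves: 15,380 ÷ 1,165 = 13.2 months (meets 2-month minimum)
All requirements met. Score 788 falls in the 780 or above tier → 5.5%.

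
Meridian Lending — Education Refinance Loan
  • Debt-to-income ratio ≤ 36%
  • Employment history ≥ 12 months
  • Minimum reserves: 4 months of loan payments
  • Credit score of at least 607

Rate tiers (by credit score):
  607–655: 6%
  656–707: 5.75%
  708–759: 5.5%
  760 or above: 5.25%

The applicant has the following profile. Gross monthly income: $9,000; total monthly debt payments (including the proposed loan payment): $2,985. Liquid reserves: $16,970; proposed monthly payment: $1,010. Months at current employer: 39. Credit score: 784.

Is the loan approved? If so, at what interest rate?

Credit score 784 ≥ 607 (meets minimum)
Reserves: 16,970 ÷ 1,010 = 16.8 months (meets 4-month minimum)
DTI = 2,985/9,000 = 33.2% ≤ 36%
Employment 39 ≥ 12 months
All requirements met. Score 784 falls in the 760 or above tier → 5.25%.

Approved at 5.25%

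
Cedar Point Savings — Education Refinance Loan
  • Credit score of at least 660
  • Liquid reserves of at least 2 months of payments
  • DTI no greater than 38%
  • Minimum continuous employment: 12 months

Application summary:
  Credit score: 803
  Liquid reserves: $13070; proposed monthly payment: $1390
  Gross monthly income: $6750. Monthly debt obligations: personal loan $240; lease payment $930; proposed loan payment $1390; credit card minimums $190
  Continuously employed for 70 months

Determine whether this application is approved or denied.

Credit score 803 ≥ 660 (meets)
Reserves: 13,070 ÷ 1,390 = 9.4 months (meets 2-month minimum)
Total monthly debts = (240 + 930 + 1,390 + 190) = 2,750. Debt-to-income = 2,750/6,750 = 40.7% — over 38% limit
Employment 70 ≥ 12 months
Fails on DTI.

Denied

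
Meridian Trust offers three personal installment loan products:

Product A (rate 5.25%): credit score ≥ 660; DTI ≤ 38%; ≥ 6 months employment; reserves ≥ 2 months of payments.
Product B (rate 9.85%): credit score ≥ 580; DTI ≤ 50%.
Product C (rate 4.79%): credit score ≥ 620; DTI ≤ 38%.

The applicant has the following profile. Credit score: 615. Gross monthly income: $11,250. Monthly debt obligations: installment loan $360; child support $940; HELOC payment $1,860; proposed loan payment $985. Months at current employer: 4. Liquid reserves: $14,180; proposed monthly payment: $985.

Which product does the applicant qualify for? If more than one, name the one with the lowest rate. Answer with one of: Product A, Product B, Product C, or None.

Total debts = (360 + 940 + 1,860 + 985) = 4,145; DTI = 4,145/11,250 = 36.8%.
Reserves = 14,180/985 = 14.4 months.
Product A: score 615 < 660; DTI 36.8% ≤ 38%; employment 4 < 6 mo; reserves 14.4 ≥ 2 mo → does not qualify.
Product B: score 615 ≥ 580; DTI 36.8% ≤ 50% → qualifies.
Product C: score 615 < 620; DTI 36.8% ≤ 38% → does not qualify.

Product B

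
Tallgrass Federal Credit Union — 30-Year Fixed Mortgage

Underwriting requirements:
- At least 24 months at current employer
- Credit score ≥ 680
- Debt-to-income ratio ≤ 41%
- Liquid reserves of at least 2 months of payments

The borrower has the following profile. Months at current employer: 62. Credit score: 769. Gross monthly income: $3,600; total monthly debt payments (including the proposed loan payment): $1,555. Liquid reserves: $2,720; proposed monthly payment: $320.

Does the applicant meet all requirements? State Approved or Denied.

Denied

Employment 62 ≥ 24 months
Credit score 769 ≥ 680 (meets)
DTI = 1,555/3,600 = 43.2% > 41%
Reserves: 2,720 ÷ 320 = 8.5 months (meets 2-month minimum)
Fails on DTI.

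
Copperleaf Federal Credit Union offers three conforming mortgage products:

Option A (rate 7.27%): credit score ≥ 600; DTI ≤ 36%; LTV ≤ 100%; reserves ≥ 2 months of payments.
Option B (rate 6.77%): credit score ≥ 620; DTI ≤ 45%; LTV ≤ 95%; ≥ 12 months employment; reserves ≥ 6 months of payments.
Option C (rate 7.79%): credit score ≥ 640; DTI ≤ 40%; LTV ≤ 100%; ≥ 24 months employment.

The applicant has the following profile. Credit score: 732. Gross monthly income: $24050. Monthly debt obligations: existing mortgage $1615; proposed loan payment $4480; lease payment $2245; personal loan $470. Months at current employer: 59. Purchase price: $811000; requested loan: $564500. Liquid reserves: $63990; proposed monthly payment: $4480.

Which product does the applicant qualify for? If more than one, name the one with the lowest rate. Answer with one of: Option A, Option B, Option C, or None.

Total debts = (1,615 + 4,480 + 2,245 + 470) = 8,810; DTI = 8,810/24,050 = 36.6%.
LTV = 564,500/811,000 = 69.6%.
Reserves = 63,990/4,480 = 14.3 months.
Option A: score 732 ≥ 600; DTI 36.6% > 36%; LTV 69.6% ≤ 100%; reserves 14.3 ≥ 2 mo → does not qualify.
Option B: score 732 ≥ 620; DTI 36.6% ≤ 45%; LTV 69.6% ≤ 95%; employment 59 ≥ 12 mo; reserves 14.3 ≥ 6 mo → qualifies.
Option C: score 732 ≥ 640; DTI 36.6% ≤ 40%; LTV 69.6% ≤ 100%; employment 59 ≥ 24 mo → qualifies.
Qualifying: Option B, Option C. Lowest rate is 6.77% → Option B.

Option B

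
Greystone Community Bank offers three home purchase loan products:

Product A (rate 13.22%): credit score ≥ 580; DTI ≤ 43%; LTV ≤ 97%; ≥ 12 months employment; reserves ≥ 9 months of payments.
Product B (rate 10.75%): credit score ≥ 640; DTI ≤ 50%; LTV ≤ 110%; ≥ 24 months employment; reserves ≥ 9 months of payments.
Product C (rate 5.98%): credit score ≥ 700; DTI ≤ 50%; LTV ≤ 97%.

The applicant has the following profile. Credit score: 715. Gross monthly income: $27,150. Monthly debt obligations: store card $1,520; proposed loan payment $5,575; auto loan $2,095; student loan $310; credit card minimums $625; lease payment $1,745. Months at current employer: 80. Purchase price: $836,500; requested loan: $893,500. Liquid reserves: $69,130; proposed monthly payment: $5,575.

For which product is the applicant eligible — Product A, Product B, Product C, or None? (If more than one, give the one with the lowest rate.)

Product B

Total debts = (1,520 + 5,575 + 2,095 + 310 + 625 + 1,745) = 11,870; DTI = 11,870/27,150 = 43.7%.
LTV = 893,500/836,500 = 106.8%.
Reserves = 69,130/5,575 = 12.4 months.
Product A: score 715 ≥ 580; DTI 43.7% > 43%; LTV 106.8% > 97%; employment 80 ≥ 12 mo; reserves 12.4 ≥ 9 mo → does not qualify.
Product B: score 715 ≥ 640; DTI 43.7% ≤ 50%; LTV 106.8% ≤ 110%; employment 80 ≥ 24 mo; reserves 12.4 ≥ 9 mo → qualifies.
Product C: score 715 ≥ 700; DTI 43.7% ≤ 50%; LTV 106.8% > 97% → does not qualify.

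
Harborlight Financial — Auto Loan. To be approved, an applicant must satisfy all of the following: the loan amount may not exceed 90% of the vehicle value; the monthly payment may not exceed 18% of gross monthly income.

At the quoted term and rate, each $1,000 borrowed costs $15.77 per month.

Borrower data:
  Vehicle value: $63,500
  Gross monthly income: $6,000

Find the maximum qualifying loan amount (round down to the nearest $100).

$57,100

Payment cap: 18% × $6,000 = $1,080/month.
At $15.77 per $1,000, that supports 1,080/15.77 × 1,000 ≈ $68,484 → $68,400.
LTV cap: 90% × $63,500 = $57,150 → $57,100.
Binding constraint: loan-to-value.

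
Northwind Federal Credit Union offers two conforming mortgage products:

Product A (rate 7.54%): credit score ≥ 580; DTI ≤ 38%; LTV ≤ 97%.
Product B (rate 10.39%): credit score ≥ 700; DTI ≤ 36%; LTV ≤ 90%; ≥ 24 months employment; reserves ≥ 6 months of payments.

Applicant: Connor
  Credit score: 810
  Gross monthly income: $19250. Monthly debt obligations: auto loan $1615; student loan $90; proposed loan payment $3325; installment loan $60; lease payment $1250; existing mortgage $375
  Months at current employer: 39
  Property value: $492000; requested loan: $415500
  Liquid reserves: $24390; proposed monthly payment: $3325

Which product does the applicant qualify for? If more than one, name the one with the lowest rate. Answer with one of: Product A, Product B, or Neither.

Product A

Total debts = (1,615 + 90 + 3,325 + 60 + 1,250 + 375) = 6,715; DTI = 6,715/19,250 = 34.9%.
LTV = 415,500/492,000 = 84.5%.
Reserves = 24,390/3,325 = 7.3 months.
Product A: score 810 ≥ 580; DTI 34.9% ≤ 38%; LTV 84.5% ≤ 97% → qualifies.
Product B: score 810 ≥ 700; DTI 34.9% ≤ 36%; LTV 84.5% ≤ 90%; employment 39 ≥ 24 mo; reserves 7.3 ≥ 6 mo → qualifies.
Qualifying: Product A, Product B. Lowest rate is 7.54% → Product A.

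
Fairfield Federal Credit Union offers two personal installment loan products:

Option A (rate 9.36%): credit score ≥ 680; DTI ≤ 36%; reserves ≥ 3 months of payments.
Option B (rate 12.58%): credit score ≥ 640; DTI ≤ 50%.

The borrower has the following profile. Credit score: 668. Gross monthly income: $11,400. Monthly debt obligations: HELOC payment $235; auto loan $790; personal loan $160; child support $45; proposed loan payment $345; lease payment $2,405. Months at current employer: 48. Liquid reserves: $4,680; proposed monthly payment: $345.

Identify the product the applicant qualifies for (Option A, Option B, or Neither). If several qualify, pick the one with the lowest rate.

Total debts = (235 + 790 + 160 + 45 + 345 + 2,405) = 3,980; DTI = 3,980/11,400 = 34.9%.
Reserves = 4,680/345 = 13.6 months.
Option A: score 668 < 680; DTI 34.9% ≤ 36%; reserves 13.6 ≥ 3 mo → does not qualify.
Option B: score 668 ≥ 640; DTI 34.9% ≤ 50% → qualifies.

Option B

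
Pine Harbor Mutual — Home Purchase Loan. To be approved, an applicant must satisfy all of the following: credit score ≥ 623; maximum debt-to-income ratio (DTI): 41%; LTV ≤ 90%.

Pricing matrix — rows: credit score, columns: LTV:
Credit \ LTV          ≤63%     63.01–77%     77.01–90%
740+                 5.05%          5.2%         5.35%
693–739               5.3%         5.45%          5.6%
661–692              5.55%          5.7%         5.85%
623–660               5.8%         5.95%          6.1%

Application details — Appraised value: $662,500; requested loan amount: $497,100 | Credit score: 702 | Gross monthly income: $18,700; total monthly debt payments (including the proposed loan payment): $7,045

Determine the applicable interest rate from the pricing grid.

Credit score 702 ≥ 623; DTI: 7,045 ÷ 18,700 = 37.7%, within the 41% cap
Loan-to-value = 497,100/662,500 = 75% — pass (90% max)
Score 702 is in the 693–739 band; LTV 75% is in the 63.01–77% band → 5.45%.

5.45%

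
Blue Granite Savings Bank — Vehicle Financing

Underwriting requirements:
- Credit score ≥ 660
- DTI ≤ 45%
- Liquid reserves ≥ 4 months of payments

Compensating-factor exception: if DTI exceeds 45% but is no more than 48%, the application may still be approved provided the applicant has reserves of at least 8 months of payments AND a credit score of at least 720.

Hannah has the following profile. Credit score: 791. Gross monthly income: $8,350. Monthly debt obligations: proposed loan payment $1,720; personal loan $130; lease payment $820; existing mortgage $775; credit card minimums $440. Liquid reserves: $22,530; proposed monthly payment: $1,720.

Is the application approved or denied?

Approved

Credit score 791 ≥ 660 (meets base)
Total debts = (1,720 + 130 + 820 + 775 + 440) = 3,885. DTI = 3,885/8,350 = 46.5% > 45% — standard DTI limit exceeded.
Liquid reserves cover 22,530/1,720 = 13.1 months — ≥ 4 required
DTI 46.5% is within the 45%–48% exception band; checking compensating factors.
Reserves 13.1 ≥ 8 months; credit score 791 ≥ 720.
Both compensating conditions met → exception applies.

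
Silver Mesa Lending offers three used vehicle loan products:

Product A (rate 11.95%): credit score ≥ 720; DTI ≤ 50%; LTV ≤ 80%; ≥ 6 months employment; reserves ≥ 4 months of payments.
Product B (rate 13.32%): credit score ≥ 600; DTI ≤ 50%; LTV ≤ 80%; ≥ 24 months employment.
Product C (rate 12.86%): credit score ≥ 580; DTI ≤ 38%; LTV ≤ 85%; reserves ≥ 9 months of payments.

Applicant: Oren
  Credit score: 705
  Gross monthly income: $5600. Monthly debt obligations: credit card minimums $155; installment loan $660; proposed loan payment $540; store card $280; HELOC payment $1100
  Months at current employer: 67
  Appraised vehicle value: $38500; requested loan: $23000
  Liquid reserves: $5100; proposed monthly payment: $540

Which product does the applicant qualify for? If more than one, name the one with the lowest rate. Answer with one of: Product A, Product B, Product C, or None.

Total debts = (155 + 660 + 540 + 280 + 1,100) = 2,735; DTI = 2,735/5,600 = 48.8%.
LTV = 23,000/38,500 = 59.7%.
Reserves = 5,100/540 = 9.4 months.
Product A: score 705 < 720; DTI 48.8% ≤ 50%; LTV 59.7% ≤ 80%; employment 67 ≥ 6 mo; reserves 9.4 ≥ 4 mo → does not qualify.
Product B: score 705 ≥ 600; DTI 48.8% ≤ 50%; LTV 59.7% ≤ 80%; employment 67 ≥ 24 mo → qualifies.
Product C: score 705 ≥ 580; DTI 48.8% > 38%; LTV 59.7% ≤ 85%; reserves 9.4 ≥ 9 mo → does not qualify.

Product B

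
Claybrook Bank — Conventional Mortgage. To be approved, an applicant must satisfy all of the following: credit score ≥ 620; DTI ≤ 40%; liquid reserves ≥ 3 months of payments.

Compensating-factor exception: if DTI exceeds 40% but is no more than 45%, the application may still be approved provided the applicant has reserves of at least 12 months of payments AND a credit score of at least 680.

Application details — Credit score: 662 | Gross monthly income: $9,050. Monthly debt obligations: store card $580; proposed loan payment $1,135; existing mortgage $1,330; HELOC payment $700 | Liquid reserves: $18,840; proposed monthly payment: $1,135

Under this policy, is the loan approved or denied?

Credit score 662 ≥ 620 (meets base)
Total debts = (580 + 1,135 + 1,330 + 700) = 3,745. DTI = 3,745/9,050 = 41.4% > 40% — standard DTI limit exceeded.
Reserves: 18,840 ÷ 1,135 = 16.6 months (meets 3-month minimum)
DTI 41.4% is within the 40%–45% exception band; checking compensating factors.
Override check — reserves: 16.6 mo (ok); score: 662 (below 680).
Compensating-factor requirement not fully met.

Denied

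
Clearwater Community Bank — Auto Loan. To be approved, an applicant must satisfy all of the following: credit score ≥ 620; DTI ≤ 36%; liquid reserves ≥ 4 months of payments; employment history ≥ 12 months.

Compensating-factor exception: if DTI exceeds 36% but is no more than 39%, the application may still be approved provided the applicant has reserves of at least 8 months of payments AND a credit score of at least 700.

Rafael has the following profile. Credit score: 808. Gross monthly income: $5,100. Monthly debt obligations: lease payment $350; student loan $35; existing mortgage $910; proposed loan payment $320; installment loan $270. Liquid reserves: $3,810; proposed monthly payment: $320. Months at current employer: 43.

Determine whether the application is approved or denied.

Approved

Credit score 808 ≥ 620 (meets base)
Total debts = (350 + 35 + 910 + 320 + 270) = 1,885. DTI: 1,885 ÷ 5,100 = 37%, over the 36% base limit.
Reserves = 3,810/320 = 11.9 months ≥ 4
Employment 43 ≥ 12 months
37% falls in the override range (36%–39%), so the compensating-factor test applies.
Reserves 11.9 ≥ 8 months; credit score 808 ≥ 700.
Both override conditions satisfied; DTI exception granted.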